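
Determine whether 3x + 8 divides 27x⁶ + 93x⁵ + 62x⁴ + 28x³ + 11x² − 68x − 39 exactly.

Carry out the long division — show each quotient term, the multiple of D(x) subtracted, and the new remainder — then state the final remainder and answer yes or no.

Step 1: lead(27x⁶ + 93x⁵ + 62x⁴ + 28x³ + 11x² − 68x − 39) ÷ lead(D) = 27x⁶ ÷ 3x = 9x⁵. Subtract (9x⁵)·D = 27x⁶ + 72x⁵. Remainder: 21x⁵ + 62x⁴ + 28x³ + 11x² − 68x − 39.
Step 2: lead(21x⁵ + 62x⁴ + 28x³ + 11x² − 68x − 39) ÷ lead(D) = 21x⁵ ÷ 3x = 7x⁴. Subtract (7x⁴)·D = 21x⁵ + 56x⁴. Remainder: 6x⁴ + 28x³ + 11x² − 68x − 39.
Step 3: lead(6x⁴ + 28x³ + 11x² − 68x − 39) ÷ lead(D) = 6x⁴ ÷ 3x = 2x³. Subtract (2x³)·D = 6x⁴ + 16x³. Remainder: 12x³ + 11x² − 68x − 39.
Step 4: lead(12x³ + 11x² − 68x − 39) ÷ lead(D) = 12x³ ÷ 3x = 4x². Subtract (4x²)·D = 12x³ + 32x². Remainder: −21x² − 68x − 39.
Step 5: lead(−21x² − 68x − 39) ÷ lead(D) = −21x² ÷ 3x = −7x. Subtract (−7x)·D = −21x² − 56x. Remainder: −12x − 39.
Step 6: lead(−12x − 39) ÷ lead(D) = −12x ÷ 3x = −4. Subtract (−4)·D = −12x − 32. Remainder: −7.

R(x) = −7, so D(x) is not a factor of P(x). no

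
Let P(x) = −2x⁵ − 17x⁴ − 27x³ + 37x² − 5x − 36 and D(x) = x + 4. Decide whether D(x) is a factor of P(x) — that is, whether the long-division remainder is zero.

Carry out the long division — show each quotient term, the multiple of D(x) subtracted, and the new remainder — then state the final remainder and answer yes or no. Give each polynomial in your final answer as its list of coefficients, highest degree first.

Step 1: lead(−2x⁵ − 17x⁴ − 27x³ + 37x² − 5x − 36) ÷ lead(D) = −2x⁵ ÷ x = −2x⁴. Subtract (−2x⁴)·D = −2x⁵ − 8x⁴. Remainder: −9x⁴ − 27x³ + 37x² − 5x − 36.
Step 2: lead(−9x⁴ − 27x³ + 37x² − 5x − 36) ÷ lead(D) = −9x⁴ ÷ x = −9x³. Subtract (−9x³)·D = −9x⁴ − 36x³. Remainder: 9x³ + 37x² − 5x − 36.
Step 3: lead(9x³ + 37x² − 5x − 36) ÷ lead(D) = 9x³ ÷ x = 9x². Subtract (9x²)·D = 9x³ + 36x². Remainder: x² − 5x − 36.
Step 4: lead(x² − 5x − 36) ÷ lead(D) = x² ÷ x = x. Subtract (x)·D = x² + 4x. Remainder: −9x − 36.
Step 5: lead(−9x − 36) ÷ lead(D) = −9x ÷ x = −9. Subtract (−9)·D = −9x − 36. Remainder: 0.

R = [0], so D(x) is a factor of P(x). yes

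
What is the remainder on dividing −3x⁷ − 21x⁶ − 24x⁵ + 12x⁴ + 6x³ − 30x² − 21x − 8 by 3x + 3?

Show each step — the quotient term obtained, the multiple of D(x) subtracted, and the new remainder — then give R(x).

Step 1: lead(−3x⁷ − 21x⁶ − 24x⁵ + 12x⁴ + 6x³ − 30x² − 21x − 8) ÷ lead(D) = −3x⁷ ÷ 3x = −x⁶. Subtract (−x⁶)·D = −3x⁷ − 3x⁶. Remainder: −18x⁶ − 24x⁵ + 12x⁴ + 6x³ − 30x² − 21x − 8.
Step 2: lead(−18x⁶ − 24x⁵ + 12x⁴ + 6x³ − 30x² − 21x − 8) ÷ lead(D) = −18x⁶ ÷ 3x = −6x⁵. Subtract (−6x⁵)·D = −18x⁶ − 18x⁵. Remainder: −6x⁵ + 12x⁴ + 6x³ − 30x² − 21x − 8.
Step 3: lead(−6x⁵ + 12x⁴ + 6x³ − 30x² − 21x − 8) ÷ lead(D) = −6x⁵ ÷ 3x = −2x⁴. Subtract (−2x⁴)·D = −6x⁵ − 6x⁴. Remainder: 18x⁴ + 6x³ − 30x² − 21x − 8.
Step 4: lead(18x⁴ + 6x³ − 30x² − 21x − 8) ÷ lead(D) = 18x⁴ ÷ 3x = 6x³. Subtract (6x³)·D = 18x⁴ + 18x³. Remainder: −12x³ − 30x² − 21x − 8.
Step 5: lead(−12x³ − 30x² − 21x − 8) ÷ lead(D) = −12x³ ÷ 3x = −4x². Subtract (−4x²)·D = −12x³ − 12x². Remainder: −18x² − 21x − 8.
Step 6: lead(−18x² − 21x − 8) ÷ lead(D) = −18x² ÷ 3x = −6x. Subtract (−6x)·D = −18x² − 18x. Remainder: −3x − 8.
Step 7: lead(−3x − 8) ÷ lead(D) = −3x ÷ 3x = −1. Subtract (−1)·D = −3x − 3. Remainder: −5.

R(x) = −5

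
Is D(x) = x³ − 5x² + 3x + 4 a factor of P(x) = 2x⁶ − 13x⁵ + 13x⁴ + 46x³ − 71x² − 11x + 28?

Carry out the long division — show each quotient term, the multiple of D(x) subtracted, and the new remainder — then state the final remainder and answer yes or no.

Step 1: lead(2x⁶ − 13x⁵ + 13x⁴ + 46x³ − 71x² − 11x + 28) ÷ lead(D) = 2x⁶ ÷ x³ = 2x³. Subtract (2x³)·D = 2x⁶ − 10x⁵ + 6x⁴ + 8x³. Remainder: −3x⁵ + 7x⁴ + 38x³ − 71x² − 11x + 28.
Step 2: lead(−3x⁵ + 7x⁴ + 38x³ − 71x² − 11x + 28) ÷ lead(D) = −3x⁵ ÷ x³ = −3x². Subtract (−3x²)·D = −3x⁵ + 15x⁴ − 9x³ − 12x². Remainder: −8x⁴ + 47x³ − 59x² − 11x + 28.
Step 3: lead(−8x⁴ + 47x³ − 59x² − 11x + 28) ÷ lead(D) = −8x⁴ ÷ x³ = −8x. Subtract (−8x)·D = −8x⁴ + 40x³ − 24x² − 32x. Remainder: 7x³ − 35x² + 21x + 28.
Step 4: lead(7x³ − 35x² + 21x + 28) ÷ lead(D) = 7x³ ÷ x³ = 7. Subtract (7)·D = 7x³ − 35x² + 21x + 28. Remainder: 0.

R(x) = 0, so D(x) is a factor of P(x). yes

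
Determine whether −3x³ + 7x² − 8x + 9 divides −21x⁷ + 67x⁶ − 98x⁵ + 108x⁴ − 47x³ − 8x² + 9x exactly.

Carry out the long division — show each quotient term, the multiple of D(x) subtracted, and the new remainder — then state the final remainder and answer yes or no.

R(x) = 0, so D(x) is a factor of P(x). yes

Step 1: lead(−21x⁷ + 67x⁶ − 98x⁵ + 108x⁴ − 47x³ − 8x² + 9x) ÷ lead(D) = −21x⁷ ÷ −3x³ = 7x⁴. Subtract (7x⁴)·D = −21x⁷ + 49x⁶ − 56x⁵ + 63x⁴. Remainder: 18x⁶ − 42x⁵ + 45x⁴ − 47x³ − 8x² + 9x.
Step 2: lead(18x⁶ − 42x⁵ + 45x⁴ − 47x³ − 8x² + 9x) ÷ lead(D) = 18x⁶ ÷ −3x³ = −6x³. Subtract (−6x³)·D = 18x⁶ − 42x⁵ + 48x⁴ − 54x³. Remainder: −3x⁴ + 7x³ − 8x² + 9x.
Step 3: lead(−3x⁴ + 7x³ − 8x² + 9x) ÷ lead(D) = −3x⁴ ÷ −3x³ = x. Subtract (x)·D = −3x⁴ + 7x³ − 8x² + 9x. Remainder: 0.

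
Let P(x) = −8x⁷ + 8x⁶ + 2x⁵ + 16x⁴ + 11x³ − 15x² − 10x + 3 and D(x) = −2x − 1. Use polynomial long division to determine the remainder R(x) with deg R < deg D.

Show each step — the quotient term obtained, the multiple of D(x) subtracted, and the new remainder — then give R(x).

Step 1: lead(−8x⁷ + 8x⁶ + 2x⁵ + 16x⁴ + 11x³ − 15x² − 10x + 3) ÷ lead(D) = −8x⁷ ÷ −2x = 4x⁶. Subtract (4x⁶)·D = −8x⁷ − 4x⁶. Remainder: 12x⁶ + 2x⁵ + 16x⁴ + 11x³ − 15x² − 10x + 3.
Step 2: lead(12x⁶ + 2x⁵ + 16x⁴ + 11x³ − 15x² − 10x + 3) ÷ lead(D) = 12x⁶ ÷ −2x = −6x⁵. Subtract (−6x⁵)·D = 12x⁶ + 6x⁵. Remainder: −4x⁵ + 16x⁴ + 11x³ − 15x² − 10x + 3.
Step 3: lead(−4x⁵ + 16x⁴ + 11x³ − 15x² − 10x + 3) ÷ lead(D) = −4x⁵ ÷ −2x = 2x⁴. Subtract (2x⁴)·D = −4x⁵ − 2x⁴. Remainder: 18x⁴ + 11x³ − 15x² − 10x + 3.
Step 4: lead(18x⁴ + 11x³ − 15x² − 10x + 3) ÷ lead(D) = 18x⁴ ÷ −2x = −9x³. Subtract (−9x³)·D = 18x⁴ + 9x³. Remainder: 2x³ − 15x² − 10x + 3.
Step 5: lead(2x³ − 15x² − 10x + 3) ÷ lead(D) = 2x³ ÷ −2x = −x². Subtract (−x²)·D = 2x³ + x². Remainder: −16x² − 10x + 3.
Step 6: lead(−16x² − 10x + 3) ÷ lead(D) = −16x² ÷ −2x = 8x. Subtract (8x)·D = −16x² − 8x. Remainder: −2x + 3.
Step 7: lead(−2x + 3) ÷ lead(D) = −2x ÷ −2x = 1. Subtract (1)·D = −2x − 1. Remainder: 4.

R(x) = 4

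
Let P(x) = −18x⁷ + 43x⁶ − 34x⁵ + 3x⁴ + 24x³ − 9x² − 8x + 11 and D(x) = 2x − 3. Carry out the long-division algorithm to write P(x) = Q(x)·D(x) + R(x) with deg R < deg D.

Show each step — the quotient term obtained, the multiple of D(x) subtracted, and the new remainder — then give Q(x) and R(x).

Q(x) = −9x⁶ + 8x⁵ − 5x⁴ − 6x³ + 3x² − 4; R(x) = −1

Step 1: lead(−18x⁷ + 43x⁶ − 34x⁵ + 3x⁴ + 24x³ − 9x² − 8x + 11) ÷ lead(D) = −18x⁷ ÷ 2x = −9x⁶. Subtract (−9x⁶)·D = −18x⁷ + 27x⁶. Remainder: 16x⁶ − 34x⁵ + 3x⁴ + 24x³ − 9x² − 8x + 11.
Step 2: lead(16x⁶ − 34x⁵ + 3x⁴ + 24x³ − 9x² − 8x + 11) ÷ lead(D) = 16x⁶ ÷ 2x = 8x⁵. Subtract (8x⁵)·D = 16x⁶ − 24x⁵. Remainder: −10x⁵ + 3x⁴ + 24x³ − 9x² − 8x + 11.
Step 3: lead(−10x⁵ + 3x⁴ + 24x³ − 9x² − 8x + 11) ÷ lead(D) = −10x⁵ ÷ 2x = −5x⁴. Subtract (−5x⁴)·D = −10x⁵ + 15x⁴. Remainder: −12x⁴ + 24x³ − 9x² − 8x + 11.
Step 4: lead(−12x⁴ + 24x³ − 9x² − 8x + 11) ÷ lead(D) = −12x⁴ ÷ 2x = −6x³. Subtract (−6x³)·D = −12x⁴ + 18x³. Remainder: 6x³ − 9x² − 8x + 11.
Step 5: lead(6x³ − 9x² − 8x + 11) ÷ lead(D) = 6x³ ÷ 2x = 3x². Subtract (3x²)·D = 6x³ − 9x². Remainder: −8x + 11.
Step 6: lead(−8x + 11) ÷ lead(D) = −8x ÷ 2x = −4. Subtract (−4)·D = −8x + 12. Remainder: −1.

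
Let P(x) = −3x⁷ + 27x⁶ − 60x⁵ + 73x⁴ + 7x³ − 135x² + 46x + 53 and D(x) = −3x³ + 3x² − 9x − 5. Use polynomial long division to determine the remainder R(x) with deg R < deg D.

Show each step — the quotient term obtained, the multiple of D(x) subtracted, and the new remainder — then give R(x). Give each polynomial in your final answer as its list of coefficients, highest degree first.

Step 1: lead(−3x⁷ + 27x⁶ − 60x⁵ + 73x⁴ + 7x³ − 135x² + 46x + 53) ÷ lead(D) = −3x⁷ ÷ −3x³ = x⁴. Subtract (x⁴)·D = −3x⁷ + 3x⁶ − 9x⁵ − 5x⁴. Remainder: 24x⁶ − 51x⁵ + 78x⁴ + 7x³ − 135x² + 46x + 53.
Step 2: lead(24x⁶ − 51x⁵ + 78x⁴ + 7x³ − 135x² + 46x + 53) ÷ lead(D) = 24x⁶ ÷ −3x³ = −8x³. Subtract (−8x³)·D = 24x⁶ − 24x⁵ + 72x⁴ + 40x³. Remainder: −27x⁵ + 6x⁴ − 33x³ − 135x² + 46x + 53.
Step 3: lead(−27x⁵ + 6x⁴ − 33x³ − 135x² + 46x + 53) ÷ lead(D) = −27x⁵ ÷ −3x³ = 9x². Subtract (9x²)·D = −27x⁵ + 27x⁴ − 81x³ − 45x². Remainder: −21x⁴ + 48x³ − 90x² + 46x + 53.
Step 4: lead(−21x⁴ + 48x³ − 90x² + 46x + 53) ÷ lead(D) = −21x⁴ ÷ −3x³ = 7x. Subtract (7x)·D = −21x⁴ + 21x³ − 63x² − 35x. Remainder: 27x³ − 27x² + 81x + 53.
Step 5: lead(27x³ − 27x² + 81x + 53) ÷ lead(D) = 27x³ ÷ −3x³ = −9. Subtract (−9)·D = 27x³ − 27x² + 81x + 45. Remainder: 8.

R = [8]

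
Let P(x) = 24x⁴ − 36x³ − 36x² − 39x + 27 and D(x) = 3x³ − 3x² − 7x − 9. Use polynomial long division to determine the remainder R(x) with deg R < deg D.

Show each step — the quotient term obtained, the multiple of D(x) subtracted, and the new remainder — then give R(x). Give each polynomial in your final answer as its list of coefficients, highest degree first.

Step 1: lead(24x⁴ − 36x³ − 36x² − 39x + 27) ÷ lead(D) = 24x⁴ ÷ 3x³ = 8x. Subtract (8x)·D = 24x⁴ − 24x³ − 56x² − 72x. Remainder: −12x³ + 20x² + 33x + 27.
Step 2: lead(−12x³ + 20x² + 33x + 27) ÷ lead(D) = −12x³ ÷ 3x³ = −4. Subtract (−4)·D = −12x³ + 12x² + 28x + 36. Remainder: 8x² + 5x − 9.

R = [8, 5, -9]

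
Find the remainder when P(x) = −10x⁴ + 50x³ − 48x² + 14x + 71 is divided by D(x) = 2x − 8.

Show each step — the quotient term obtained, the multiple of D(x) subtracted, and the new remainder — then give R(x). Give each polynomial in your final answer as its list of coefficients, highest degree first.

R = [-1]

Step 1: lead(−10x⁴ + 50x³ − 48x² + 14x + 71) ÷ lead(D) = −10x⁴ ÷ 2x = −5x³. Subtract (−5x³)·D = −10x⁴ + 40x³. Remainder: 10x³ − 48x² + 14x + 71.
Step 2: lead(10x³ − 48x² + 14x + 71) ÷ lead(D) = 10x³ ÷ 2x = 5x². Subtract (5x²)·D = 10x³ − 40x². Remainder: −8x² + 14x + 71.
Step 3: lead(−8x² + 14x + 71) ÷ lead(D) = −8x² ÷ 2x = −4x. Subtract (−4x)·D = −8x² + 32x. Remainder: −18x + 71.
Step 4: lead(−18x + 71) ÷ lead(D) = −18x ÷ 2x = −9. Subtract (−9)·D = −18x + 72. Remainder: −1.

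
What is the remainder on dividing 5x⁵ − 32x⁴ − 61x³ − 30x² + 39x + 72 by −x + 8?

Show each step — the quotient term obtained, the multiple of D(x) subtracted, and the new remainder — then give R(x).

R(x) = 0

Step 1: lead(5x⁵ − 32x⁴ − 61x³ − 30x² + 39x + 72) ÷ lead(D) = 5x⁵ ÷ −x = −5x⁴. Subtract (−5x⁴)·D = 5x⁵ − 40x⁴. Remainder: 8x⁴ − 61x³ − 30x² + 39x + 72.
Step 2: lead(8x⁴ − 61x³ − 30x² + 39x + 72) ÷ lead(D) = 8x⁴ ÷ −x = −8x³. Subtract (−8x³)·D = 8x⁴ − 64x³. Remainder: 3x³ − 30x² + 39x + 72.
Step 3: lead(3x³ − 30x² + 39x + 72) ÷ lead(D) = 3x³ ÷ −x = −3x². Subtract (−3x²)·D = 3x³ − 24x². Remainder: −6x² + 39x + 72.
Step 4: lead(−6x² + 39x + 72) ÷ lead(D) = −6x² ÷ −x = 6x. Subtract (6x)·D = −6x² + 48x. Remainder: −9x + 72.
Step 5: lead(−9x + 72) ÷ lead(D) = −9x ÷ −x = 9. Subtract (9)·D = −9x + 72. Remainder: 0.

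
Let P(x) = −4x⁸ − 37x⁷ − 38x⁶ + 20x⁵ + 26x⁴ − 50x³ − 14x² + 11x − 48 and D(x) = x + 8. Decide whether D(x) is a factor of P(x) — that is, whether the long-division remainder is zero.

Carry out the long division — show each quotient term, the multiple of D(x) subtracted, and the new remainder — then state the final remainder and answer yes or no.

Step 1: lead(−4x⁸ − 37x⁷ − 38x⁶ + 20x⁵ + 26x⁴ − 50x³ − 14x² + 11x − 48) ÷ lead(D) = −4x⁸ ÷ x = −4x⁷. Subtract (−4x⁷)·D = −4x⁸ − 32x⁷. Remainder: −5x⁷ − 38x⁶ + 20x⁵ + 26x⁴ − 50x³ − 14x² + 11x − 48.
Step 2: lead(−5x⁷ − 38x⁶ + 20x⁵ + 26x⁴ − 50x³ − 14x² + 11x − 48) ÷ lead(D) = −5x⁷ ÷ x = −5x⁶. Subtract (−5x⁶)·D = −5x⁷ − 40x⁶. Remainder: 2x⁶ + 20x⁵ + 26x⁴ − 50x³ − 14x² + 11x − 48.
Step 3: lead(2x⁶ + 20x⁵ + 26x⁴ − 50x³ − 14x² + 11x − 48) ÷ lead(D) = 2x⁶ ÷ x = 2x⁵. Subtract (2x⁵)·D = 2x⁶ + 16x⁵. Remainder: 4x⁵ + 26x⁴ − 50x³ − 14x² + 11x − 48.
Step 4: lead(4x⁵ + 26x⁴ − 50x³ − 14x² + 11x − 48) ÷ lead(D) = 4x⁵ ÷ x = 4x⁴. Subtract (4x⁴)·D = 4x⁵ + 32x⁴. Remainder: −6x⁴ − 50x³ − 14x² + 11x − 48.
Step 5: lead(−6x⁴ − 50x³ − 14x² + 11x − 48) ÷ lead(D) = −6x⁴ ÷ x = −6x³. Subtract (−6x³)·D = −6x⁴ − 48x³. Remainder: −2x³ − 14x² + 11x − 48.
Step 6: lead(−2x³ − 14x² + 11x − 48) ÷ lead(D) = −2x³ ÷ x = −2x². Subtract (−2x²)·D = −2x³ − 16x². Remainder: 2x² + 11x − 48.
Step 7: lead(2x² + 11x − 48) ÷ lead(D) = 2x² ÷ x = 2x. Subtract (2x)·D = 2x² + 16x. Remainder: −5x − 48.
Step 8: lead(−5x − 48) ÷ lead(D) = −5x ÷ x = −5. Subtract (−5)·D = −5x − 40. Remainder: −8.

R(x) = −8, so D(x) is not a factor of P(x). no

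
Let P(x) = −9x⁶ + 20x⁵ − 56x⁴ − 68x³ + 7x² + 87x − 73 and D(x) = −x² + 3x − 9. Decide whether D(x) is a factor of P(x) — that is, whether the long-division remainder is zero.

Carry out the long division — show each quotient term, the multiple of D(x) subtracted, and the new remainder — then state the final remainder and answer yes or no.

R(x) = −1, so D(x) is not a factor of P(x). no

Step 1: lead(−9x⁶ + 20x⁵ − 56x⁴ − 68x³ + 7x² + 87x − 73) ÷ lead(D) = −9x⁶ ÷ −x² = 9x⁴. Subtract (9x⁴)·D = −9x⁶ + 27x⁵ − 81x⁴. Remainder: −7x⁵ + 25x⁴ − 68x³ + 7x² + 87x − 73.
Step 2: lead(−7x⁵ + 25x⁴ − 68x³ + 7x² + 87x − 73) ÷ lead(D) = −7x⁵ ÷ −x² = 7x³. Subtract (7x³)·D = −7x⁵ + 21x⁴ − 63x³. Remainder: 4x⁴ − 5x³ + 7x² + 87x − 73.
Step 3: lead(4x⁴ − 5x³ + 7x² + 87x − 73) ÷ lead(D) = 4x⁴ ÷ −x² = −4x². Subtract (−4x²)·D = 4x⁴ − 12x³ + 36x². Remainder: 7x³ − 29x² + 87x − 73.
Step 4: lead(7x³ − 29x² + 87x − 73) ÷ lead(D) = 7x³ ÷ −x² = −7x. Subtract (−7x)·D = 7x³ − 21x² + 63x. Remainder: −8x² + 24x − 73.
Step 5: lead(−8x² + 24x − 73) ÷ lead(D) = −8x² ÷ −x² = 8. Subtract (8)·D = −8x² + 24x − 72. Remainder: −1.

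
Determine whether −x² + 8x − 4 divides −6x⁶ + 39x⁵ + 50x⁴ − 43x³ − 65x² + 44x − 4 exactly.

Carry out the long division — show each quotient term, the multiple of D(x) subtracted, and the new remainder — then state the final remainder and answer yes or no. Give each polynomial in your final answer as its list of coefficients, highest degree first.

Step 1: lead(−6x⁶ + 39x⁵ + 50x⁴ − 43x³ − 65x² + 44x − 4) ÷ lead(D) = −6x⁶ ÷ −x² = 6x⁴. Subtract (6x⁴)·D = −6x⁶ + 48x⁵ − 24x⁴. Remainder: −9x⁵ + 74x⁴ − 43x³ − 65x² + 44x − 4.
Step 2: lead(−9x⁵ + 74x⁴ − 43x³ − 65x² + 44x − 4) ÷ lead(D) = −9x⁵ ÷ −x² = 9x³. Subtract (9x³)·D = −9x⁵ + 72x⁴ − 36x³. Remainder: 2x⁴ − 7x³ − 65x² + 44x − 4.
Step 3: lead(2x⁴ − 7x³ − 65x² + 44x − 4) ÷ lead(D) = 2x⁴ ÷ −x² = −2x². Subtract (−2x²)·D = 2x⁴ − 16x³ + 8x². Remainder: 9x³ − 73x² + 44x − 4.
Step 4: lead(9x³ − 73x² + 44x − 4) ÷ lead(D) = 9x³ ÷ −x² = −9x. Subtract (−9x)·D = 9x³ − 72x² + 36x. Remainder: −x² + 8x − 4.
Step 5: lead(−x² + 8x − 4) ÷ lead(D) = −x² ÷ −x² = 1. Subtract (1)·D = −x² + 8x − 4. Remainder: 0.

R = [0], so D(x) is a factor of P(x). yes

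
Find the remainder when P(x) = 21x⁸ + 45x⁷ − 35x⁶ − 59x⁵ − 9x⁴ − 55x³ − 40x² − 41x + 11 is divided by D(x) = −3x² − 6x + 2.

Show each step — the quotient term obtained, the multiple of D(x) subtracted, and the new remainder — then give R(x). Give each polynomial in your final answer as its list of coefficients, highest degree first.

Step 1: lead(21x⁸ + 45x⁷ − 35x⁶ − 59x⁵ − 9x⁴ − 55x³ − 40x² − 41x + 11) ÷ lead(D) = 21x⁸ ÷ −3x² = −7x⁶. Subtract (−7x⁶)·D = 21x⁸ + 42x⁷ − 14x⁶. Remainder: 3x⁷ − 21x⁶ − 59x⁵ − 9x⁴ − 55x³ − 40x² − 41x + 11.
Step 2: lead(3x⁷ − 21x⁶ − 59x⁵ − 9x⁴ − 55x³ − 40x² − 41x + 11) ÷ lead(D) = 3x⁷ ÷ −3x² = −x⁵. Subtract (−x⁵)·D = 3x⁷ + 6x⁶ − 2x⁵. Remainder: −27x⁶ − 57x⁵ − 9x⁴ − 55x³ − 40x² − 41x + 11.
Step 3: lead(−27x⁶ − 57x⁵ − 9x⁴ − 55x³ − 40x² − 41x + 11) ÷ lead(D) = −27x⁶ ÷ −3x² = 9x⁴. Subtract (9x⁴)·D = −27x⁶ − 54x⁵ + 18x⁴. Remainder: −3x⁵ − 27x⁴ − 55x³ − 40x² − 41x + 11.
Step 4: lead(−3x⁵ − 27x⁴ − 55x³ − 40x² − 41x + 11) ÷ lead(D) = −3x⁵ ÷ −3x² = x³. Subtract (x³)·D = −3x⁵ − 6x⁴ + 2x³. Remainder: −21x⁴ − 57x³ − 40x² − 41x + 11.
Step 5: lead(−21x⁴ − 57x³ − 40x² − 41x + 11) ÷ lead(D) = −21x⁴ ÷ −3x² = 7x². Subtract (7x²)·D = −21x⁴ − 42x³ + 14x². Remainder: −15x³ − 54x² − 41x + 11.
Step 6: lead(−15x³ − 54x² − 41x + 11) ÷ lead(D) = −15x³ ÷ −3x² = 5x. Subtract (5x)·D = −15x³ − 30x² + 10x. Remainder: −24x² − 51x + 11.
Step 7: lead(−24x² − 51x + 11) ÷ lead(D) = −24x² ÷ −3x² = 8. Subtract (8)·D = −24x² − 48x + 16. Remainder: −3x − 5.

R = [-3, -5]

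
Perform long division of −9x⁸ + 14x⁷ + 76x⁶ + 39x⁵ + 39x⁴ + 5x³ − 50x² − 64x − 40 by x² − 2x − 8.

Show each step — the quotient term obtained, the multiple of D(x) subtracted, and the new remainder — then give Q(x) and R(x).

Step 1: lead(−9x⁸ + 14x⁷ + 76x⁶ + 39x⁵ + 39x⁴ + 5x³ − 50x² − 64x − 40) ÷ lead(D) = −9x⁸ ÷ x² = −9x⁶. Subtract (−9x⁶)·D = −9x⁸ + 18x⁷ + 72x⁶. Remainder: −4x⁷ + 4x⁶ + 39x⁵ + 39x⁴ + 5x³ − 50x² − 64x − 40.
Step 2: lead(−4x⁷ + 4x⁶ + 39x⁵ + 39x⁴ + 5x³ − 50x² − 64x − 40) ÷ lead(D) = −4x⁷ ÷ x² = −4x⁵. Subtract (−4x⁵)·D = −4x⁷ + 8x⁶ + 32x⁵. Remainder: −4x⁶ + 7x⁵ + 39x⁴ + 5x³ − 50x² − 64x − 40.
Step 3: lead(−4x⁶ + 7x⁵ + 39x⁴ + 5x³ − 50x² − 64x − 40) ÷ lead(D) = −4x⁶ ÷ x² = −4x⁴. Subtract (−4x⁴)·D = −4x⁶ + 8x⁵ + 32x⁴. Remainder: −x⁵ + 7x⁴ + 5x³ − 50x² − 64x − 40.
Step 4: lead(−x⁵ + 7x⁴ + 5x³ − 50x² − 64x − 40) ÷ lead(D) = −x⁵ ÷ x² = −x³. Subtract (−x³)·D = −x⁵ + 2x⁴ + 8x³. Remainder: 5x⁴ − 3x³ − 50x² − 64x − 40.
Step 5: lead(5x⁴ − 3x³ − 50x² − 64x − 40) ÷ lead(D) = 5x⁴ ÷ x² = 5x². Subtract (5x²)·D = 5x⁴ − 10x³ − 40x². Remainder: 7x³ − 10x² − 64x − 40.
Step 6: lead(7x³ − 10x² − 64x − 40) ÷ lead(D) = 7x³ ÷ x² = 7x. Subtract (7x)·D = 7x³ − 14x² − 56x. Remainder: 4x² − 8x − 40.
Step 7: lead(4x² − 8x − 40) ÷ lead(D) = 4x² ÷ x² = 4. Subtract (4)·D = 4x² − 8x − 32. Remainder: −8.

Q(x) = −9x⁶ − 4x⁵ − 4x⁴ − x³ + 5x² + 7x + 4; R(x) = −8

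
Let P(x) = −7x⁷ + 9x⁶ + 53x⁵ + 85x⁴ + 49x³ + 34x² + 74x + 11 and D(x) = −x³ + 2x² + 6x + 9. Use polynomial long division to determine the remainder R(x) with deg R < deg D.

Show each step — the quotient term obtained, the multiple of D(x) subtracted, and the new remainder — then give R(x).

R(x) = 3x² + 8x − 7

Step 1: lead(−7x⁷ + 9x⁶ + 53x⁵ + 85x⁴ + 49x³ + 34x² + 74x + 11) ÷ lead(D) = −7x⁷ ÷ −x³ = 7x⁴. Subtract (7x⁴)·D = −7x⁷ + 14x⁶ + 42x⁵ + 63x⁴. Remainder: −5x⁶ + 11x⁵ + 22x⁴ + 49x³ + 34x² + 74x + 11.
Step 2: lead(−5x⁶ + 11x⁵ + 22x⁴ + 49x³ + 34x² + 74x + 11) ÷ lead(D) = −5x⁶ ÷ −x³ = 5x³. Subtract (5x³)·D = −5x⁶ + 10x⁵ + 30x⁴ + 45x³. Remainder: x⁵ − 8x⁴ + 4x³ + 34x² + 74x + 11.
Step 3: lead(x⁵ − 8x⁴ + 4x³ + 34x² + 74x + 11) ÷ lead(D) = x⁵ ÷ −x³ = −x². Subtract (−x²)·D = x⁵ − 2x⁴ − 6x³ − 9x². Remainder: −6x⁴ + 10x³ + 43x² + 74x + 11.
Step 4: lead(−6x⁴ + 10x³ + 43x² + 74x + 11) ÷ lead(D) = −6x⁴ ÷ −x³ = 6x. Subtract (6x)·D = −6x⁴ + 12x³ + 36x² + 54x. Remainder: −2x³ + 7x² + 20x + 11.
Step 5: lead(−2x³ + 7x² + 20x + 11) ÷ lead(D) = −2x³ ÷ −x³ = 2. Subtract (2)·D = −2x³ + 4x² + 12x + 18. Remainder: 3x² + 8x − 7.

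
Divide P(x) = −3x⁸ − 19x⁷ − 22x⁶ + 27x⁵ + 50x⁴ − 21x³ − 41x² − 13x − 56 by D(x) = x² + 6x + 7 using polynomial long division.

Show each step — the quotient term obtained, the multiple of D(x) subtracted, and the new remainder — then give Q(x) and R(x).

Step 1: lead(−3x⁸ − 19x⁷ − 22x⁶ + 27x⁵ + 50x⁴ − 21x³ − 41x² − 13x − 56) ÷ lead(D) = −3x⁸ ÷ x² = −3x⁶. Subtract (−3x⁶)·D = −3x⁸ − 18x⁷ − 21x⁶. Remainder: −x⁷ − x⁶ + 27x⁵ + 50x⁴ − 21x³ − 41x² − 13x − 56.
Step 2: lead(−x⁷ − x⁶ + 27x⁵ + 50x⁴ − 21x³ − 41x² − 13x − 56) ÷ lead(D) = −x⁷ ÷ x² = −x⁵. Subtract (−x⁵)·D = −x⁷ − 6x⁶ − 7x⁵. Remainder: 5x⁶ + 34x⁵ + 50x⁴ − 21x³ − 41x² − 13x − 56.
Step 3: lead(5x⁶ + 34x⁵ + 50x⁴ − 21x³ − 41x² − 13x − 56) ÷ lead(D) = 5x⁶ ÷ x² = 5x⁴. Subtract (5x⁴)·D = 5x⁶ + 30x⁵ + 35x⁴. Remainder: 4x⁵ + 15x⁴ − 21x³ − 41x² − 13x − 56.
Step 4: lead(4x⁵ + 15x⁴ − 21x³ − 41x² − 13x − 56) ÷ lead(D) = 4x⁵ ÷ x² = 4x³. Subtract (4x³)·D = 4x⁵ + 24x⁴ + 28x³. Remainder: −9x⁴ − 49x³ − 41x² − 13x − 56.
Step 5: lead(−9x⁴ − 49x³ − 41x² − 13x − 56) ÷ lead(D) = −9x⁴ ÷ x² = −9x². Subtract (−9x²)·D = −9x⁴ − 54x³ − 63x². Remainder: 5x³ + 22x² − 13x − 56.
Step 6: lead(5x³ + 22x² − 13x − 56) ÷ lead(D) = 5x³ ÷ x² = 5x. Subtract (5x)·D = 5x³ + 30x² + 35x. Remainder: −8x² − 48x − 56.
Step 7: lead(−8x² − 48x − 56) ÷ lead(D) = −8x² ÷ x² = −8. Subtract (−8)·D = −8x² − 48x − 56. Remainder: 0.

Q(x) = −3x⁶ − x⁵ + 5x⁴ + 4x³ − 9x² + 5x − 8; R(x) = 0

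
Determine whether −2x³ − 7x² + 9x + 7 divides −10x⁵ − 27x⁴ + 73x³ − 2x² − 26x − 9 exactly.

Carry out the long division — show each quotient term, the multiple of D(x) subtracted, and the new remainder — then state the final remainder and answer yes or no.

Step 1: lead(−10x⁵ − 27x⁴ + 73x³ − 2x² − 26x − 9) ÷ lead(D) = −10x⁵ ÷ −2x³ = 5x². Subtract (5x²)·D = −10x⁵ − 35x⁴ + 45x³ + 35x². Remainder: 8x⁴ + 28x³ − 37x² − 26x − 9.
Step 2: lead(8x⁴ + 28x³ − 37x² − 26x − 9) ÷ lead(D) = 8x⁴ ÷ −2x³ = −4x. Subtract (−4x)·D = 8x⁴ + 28x³ − 36x² − 28x. Remainder: −x² + 2x − 9.

R(x) = −x² + 2x − 9, so D(x) is not a factor of P(x). no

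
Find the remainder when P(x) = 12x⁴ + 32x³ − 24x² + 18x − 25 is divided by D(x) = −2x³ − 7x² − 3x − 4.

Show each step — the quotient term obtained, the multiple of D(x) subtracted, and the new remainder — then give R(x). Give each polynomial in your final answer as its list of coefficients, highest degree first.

R = [-7, 9, -5]

Step 1: lead(12x⁴ + 32x³ − 24x² + 18x − 25) ÷ lead(D) = 12x⁴ ÷ −2x³ = −6x. Subtract (−6x)·D = 12x⁴ + 42x³ + 18x² + 24x. Remainder: −10x³ − 42x² − 6x − 25.
Step 2: lead(−10x³ − 42x² − 6x − 25) ÷ lead(D) = −10x³ ÷ −2x³ = 5. Subtract (5)·D = −10x³ − 35x² − 15x − 20. Remainder: −7x² + 9x − 5.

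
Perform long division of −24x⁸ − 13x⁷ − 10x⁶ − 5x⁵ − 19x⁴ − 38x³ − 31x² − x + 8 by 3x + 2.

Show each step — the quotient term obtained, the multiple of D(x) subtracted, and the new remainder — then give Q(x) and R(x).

Q(x) = −8x⁷ + x⁶ − 4x⁵ + x⁴ − 7x³ − 8x² − 5x + 3; R(x) = 2

Step 1: lead(−24x⁸ − 13x⁷ − 10x⁶ − 5x⁵ − 19x⁴ − 38x³ − 31x² − x + 8) ÷ lead(D) = −24x⁸ ÷ 3x = −8x⁷. Subtract (−8x⁷)·D = −24x⁸ − 16x⁷. Remainder: 3x⁷ − 10x⁶ − 5x⁵ − 19x⁴ − 38x³ − 31x² − x + 8.
Step 2: lead(3x⁷ − 10x⁶ − 5x⁵ − 19x⁴ − 38x³ − 31x² − x + 8) ÷ lead(D) = 3x⁷ ÷ 3x = x⁶. Subtract (x⁶)·D = 3x⁷ + 2x⁶. Remainder: −12x⁶ − 5x⁵ − 19x⁴ − 38x³ − 31x² − x + 8.
Step 3: lead(−12x⁶ − 5x⁵ − 19x⁴ − 38x³ − 31x² − x + 8) ÷ lead(D) = −12x⁶ ÷ 3x = −4x⁵. Subtract (−4x⁵)·D = −12x⁶ − 8x⁵. Remainder: 3x⁵ − 19x⁴ − 38x³ − 31x² − x + 8.
Step 4: lead(3x⁵ − 19x⁴ − 38x³ − 31x² − x + 8) ÷ lead(D) = 3x⁵ ÷ 3x = x⁴. Subtract (x⁴)·D = 3x⁵ + 2x⁴. Remainder: −21x⁴ − 38x³ − 31x² − x + 8.
Step 5: lead(−21x⁴ − 38x³ − 31x² − x + 8) ÷ lead(D) = −21x⁴ ÷ 3x = −7x³. Subtract (−7x³)·D = −21x⁴ − 14x³. Remainder: −24x³ − 31x² − x + 8.
Step 6: lead(−24x³ − 31x² − x + 8) ÷ lead(D) = −24x³ ÷ 3x = −8x². Subtract (−8x²)·D = −24x³ − 16x². Remainder: −15x² − x + 8.
Step 7: lead(−15x² − x + 8) ÷ lead(D) = −15x² ÷ 3x = −5x. Subtract (−5x)·D = −15x² − 10x. Remainder: 9x + 8.
Step 8: lead(9x + 8) ÷ lead(D) = 9x ÷ 3x = 3. Subtract (3)·D = 9x + 6. Remainder: 2.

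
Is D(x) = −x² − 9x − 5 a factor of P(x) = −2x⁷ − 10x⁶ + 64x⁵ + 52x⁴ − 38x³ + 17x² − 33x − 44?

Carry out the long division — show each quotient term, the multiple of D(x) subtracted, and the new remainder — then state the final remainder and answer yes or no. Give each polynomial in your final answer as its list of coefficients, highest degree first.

R = [-9], so D(x) is not a factor of P(x). no

Step 1: lead(−2x⁷ − 10x⁶ + 64x⁵ + 52x⁴ − 38x³ + 17x² − 33x − 44) ÷ lead(D) = −2x⁷ ÷ −x² = 2x⁵. Subtract (2x⁵)·D = −2x⁷ − 18x⁶ − 10x⁵. Remainder: 8x⁶ + 74x⁵ + 52x⁴ − 38x³ + 17x² − 33x − 44.
Step 2: lead(8x⁶ + 74x⁵ + 52x⁴ − 38x³ + 17x² − 33x − 44) ÷ lead(D) = 8x⁶ ÷ −x² = −8x⁴. Subtract (−8x⁴)·D = 8x⁶ + 72x⁵ + 40x⁴. Remainder: 2x⁵ + 12x⁴ − 38x³ + 17x² − 33x − 44.
Step 3: lead(2x⁵ + 12x⁴ − 38x³ + 17x² − 33x − 44) ÷ lead(D) = 2x⁵ ÷ −x² = −2x³. Subtract (−2x³)·D = 2x⁵ + 18x⁴ + 10x³. Remainder: −6x⁴ − 48x³ + 17x² − 33x − 44.
Step 4: lead(−6x⁴ − 48x³ + 17x² − 33x − 44) ÷ lead(D) = −6x⁴ ÷ −x² = 6x². Subtract (6x²)·D = −6x⁴ − 54x³ − 30x². Remainder: 6x³ + 47x² − 33x − 44.
Step 5: lead(6x³ + 47x² − 33x − 44) ÷ lead(D) = 6x³ ÷ −x² = −6x. Subtract (−6x)·D = 6x³ + 54x² + 30x. Remainder: −7x² − 63x − 44.
Step 6: lead(−7x² − 63x − 44) ÷ lead(D) = −7x² ÷ −x² = 7. Subtract (7)·D = −7x² − 63x − 35. Remainder: −9.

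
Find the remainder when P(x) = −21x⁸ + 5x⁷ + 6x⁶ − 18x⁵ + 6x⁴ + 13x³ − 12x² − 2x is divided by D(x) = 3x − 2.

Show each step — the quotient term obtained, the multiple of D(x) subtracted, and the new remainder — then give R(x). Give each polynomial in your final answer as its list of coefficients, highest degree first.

R = [-4]

Step 1: lead(−21x⁸ + 5x⁷ + 6x⁶ − 18x⁵ + 6x⁴ + 13x³ − 12x² − 2x) ÷ lead(D) = −21x⁸ ÷ 3x = −7x⁷. Subtract (−7x⁷)·D = −21x⁸ + 14x⁷. Remainder: −9x⁷ + 6x⁶ − 18x⁵ + 6x⁴ + 13x³ − 12x² − 2x.
Step 2: lead(−9x⁷ + 6x⁶ − 18x⁵ + 6x⁴ + 13x³ − 12x² − 2x) ÷ lead(D) = −9x⁷ ÷ 3x = −3x⁶. Subtract (−3x⁶)·D = −9x⁷ + 6x⁶. Remainder: −18x⁵ + 6x⁴ + 13x³ − 12x² − 2x.
Step 3: lead(−18x⁵ + 6x⁴ + 13x³ − 12x² − 2x) ÷ lead(D) = −18x⁵ ÷ 3x = −6x⁴. Subtract (−6x⁴)·D = −18x⁵ + 12x⁴. Remainder: −6x⁴ + 13x³ − 12x² − 2x.
Step 4: lead(−6x⁴ + 13x³ − 12x² − 2x) ÷ lead(D) = −6x⁴ ÷ 3x = −2x³. Subtract (−2x³)·D = −6x⁴ + 4x³. Remainder: 9x³ − 12x² − 2x.
Step 5: lead(9x³ − 12x² − 2x) ÷ lead(D) = 9x³ ÷ 3x = 3x². Subtract (3x²)·D = 9x³ − 6x². Remainder: −6x² − 2x.
Step 6: lead(−6x² − 2x) ÷ lead(D) = −6x² ÷ 3x = −2x. Subtract (−2x)·D = −6x² + 4x. Remainder: −6x.
Step 7: lead(−6x) ÷ lead(D) = −6x ÷ 3x = −2. Subtract (−2)·D = −6x + 4. Remainder: −4.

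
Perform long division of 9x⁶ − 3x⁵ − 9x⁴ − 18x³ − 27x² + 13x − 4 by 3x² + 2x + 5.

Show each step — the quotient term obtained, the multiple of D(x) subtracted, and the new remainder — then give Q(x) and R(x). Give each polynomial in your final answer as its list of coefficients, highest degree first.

Q = [3, -3, -6, 3, -1]; R = [1]

Step 1: lead(9x⁶ − 3x⁵ − 9x⁴ − 18x³ − 27x² + 13x − 4) ÷ lead(D) = 9x⁶ ÷ 3x² = 3x⁴. Subtract (3x⁴)·D = 9x⁶ + 6x⁵ + 15x⁴. Remainder: −9x⁵ − 24x⁴ − 18x³ − 27x² + 13x − 4.
Step 2: lead(−9x⁵ − 24x⁴ − 18x³ − 27x² + 13x − 4) ÷ lead(D) = −9x⁵ ÷ 3x² = −3x³. Subtract (−3x³)·D = −9x⁵ − 6x⁴ − 15x³. Remainder: −18x⁴ − 3x³ − 27x² + 13x − 4.
Step 3: lead(−18x⁴ − 3x³ − 27x² + 13x − 4) ÷ lead(D) = −18x⁴ ÷ 3x² = −6x². Subtract (−6x²)·D = −18x⁴ − 12x³ − 30x². Remainder: 9x³ + 3x² + 13x − 4.
Step 4: lead(9x³ + 3x² + 13x − 4) ÷ lead(D) = 9x³ ÷ 3x² = 3x. Subtract (3x)·D = 9x³ + 6x² + 15x. Remainder: −3x² − 2x − 4.
Step 5: lead(−3x² − 2x − 4) ÷ lead(D) = −3x² ÷ 3x² = −1. Subtract (−1)·D = −3x² − 2x − 5. Remainder: 1.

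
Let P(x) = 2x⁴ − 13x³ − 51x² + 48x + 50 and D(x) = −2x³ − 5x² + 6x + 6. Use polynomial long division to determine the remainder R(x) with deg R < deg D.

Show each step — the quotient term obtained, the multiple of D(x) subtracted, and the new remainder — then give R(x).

Step 1: lead(2x⁴ − 13x³ − 51x² + 48x + 50) ÷ lead(D) = 2x⁴ ÷ −2x³ = −x. Subtract (−x)·D = 2x⁴ + 5x³ − 6x² − 6x. Remainder: −18x³ − 45x² + 54x + 50.
Step 2: lead(−18x³ − 45x² + 54x + 50) ÷ lead(D) = −18x³ ÷ −2x³ = 9. Subtract (9)·D = −18x³ − 45x² + 54x + 54. Remainder: −4.

R(x) = −4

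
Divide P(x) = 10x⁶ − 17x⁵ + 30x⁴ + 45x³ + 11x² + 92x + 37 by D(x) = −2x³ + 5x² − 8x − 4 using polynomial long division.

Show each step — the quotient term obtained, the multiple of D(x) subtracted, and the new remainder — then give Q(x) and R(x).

Q(x) = −5x³ − 4x² − 5x − 9; R(x) = 1

Step 1: lead(10x⁶ − 17x⁵ + 30x⁴ + 45x³ + 11x² + 92x + 37) ÷ lead(D) = 10x⁶ ÷ −2x³ = −5x³. Subtract (−5x³)·D = 10x⁶ − 25x⁵ + 40x⁴ + 20x³. Remainder: 8x⁵ − 10x⁴ + 25x³ + 11x² + 92x + 37.
Step 2: lead(8x⁵ − 10x⁴ + 25x³ + 11x² + 92x + 37) ÷ lead(D) = 8x⁵ ÷ −2x³ = −4x². Subtract (−4x²)·D = 8x⁵ − 20x⁴ + 32x³ + 16x². Remainder: 10x⁴ − 7x³ − 5x² + 92x + 37.
Step 3: lead(10x⁴ − 7x³ − 5x² + 92x + 37) ÷ lead(D) = 10x⁴ ÷ −2x³ = −5x. Subtract (−5x)·D = 10x⁴ − 25x³ + 40x² + 20x. Remainder: 18x³ − 45x² + 72x + 37.
Step 4: lead(18x³ − 45x² + 72x + 37) ÷ lead(D) = 18x³ ÷ −2x³ = −9. Subtract (−9)·D = 18x³ − 45x² + 72x + 36. Remainder: 1.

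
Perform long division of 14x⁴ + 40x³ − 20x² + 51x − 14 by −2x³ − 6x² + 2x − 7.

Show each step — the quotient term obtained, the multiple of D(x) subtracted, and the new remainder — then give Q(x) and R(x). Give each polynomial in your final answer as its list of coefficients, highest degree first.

Step 1: lead(14x⁴ + 40x³ − 20x² + 51x − 14) ÷ lead(D) = 14x⁴ ÷ −2x³ = −7x. Subtract (−7x)·D = 14x⁴ + 42x³ − 14x² + 49x. Remainder: −2x³ − 6x² + 2x − 14.
Step 2: lead(−2x³ − 6x² + 2x − 14) ÷ lead(D) = −2x³ ÷ −2x³ = 1. Subtract (1)·D = −2x³ − 6x² + 2x − 7. Remainder: −7.

Q = [-7, 1]; R = [-7]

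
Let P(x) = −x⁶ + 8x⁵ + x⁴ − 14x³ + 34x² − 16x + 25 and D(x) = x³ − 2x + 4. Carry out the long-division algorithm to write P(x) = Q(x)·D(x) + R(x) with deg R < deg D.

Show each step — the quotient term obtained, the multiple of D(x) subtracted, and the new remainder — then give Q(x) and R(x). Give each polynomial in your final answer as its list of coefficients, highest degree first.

Q = [-1, 8, -1, 6]; R = [1]

Step 1: lead(−x⁶ + 8x⁵ + x⁴ − 14x³ + 34x² − 16x + 25) ÷ lead(D) = −x⁶ ÷ x³ = −x³. Subtract (−x³)·D = −x⁶ + 2x⁴ − 4x³. Remainder: 8x⁵ − x⁴ − 10x³ + 34x² − 16x + 25.
Step 2: lead(8x⁵ − x⁴ − 10x³ + 34x² − 16x + 25) ÷ lead(D) = 8x⁵ ÷ x³ = 8x². Subtract (8x²)·D = 8x⁵ − 16x³ + 32x². Remainder: −x⁴ + 6x³ + 2x² − 16x + 25.
Step 3: lead(−x⁴ + 6x³ + 2x² − 16x + 25) ÷ lead(D) = −x⁴ ÷ x³ = −x. Subtract (−x)·D = −x⁴ + 2x² − 4x. Remainder: 6x³ − 12x + 25.
Step 4: lead(6x³ − 12x + 25) ÷ lead(D) = 6x³ ÷ x³ = 6. Subtract (6)·D = 6x³ − 12x + 24. Remainder: 1.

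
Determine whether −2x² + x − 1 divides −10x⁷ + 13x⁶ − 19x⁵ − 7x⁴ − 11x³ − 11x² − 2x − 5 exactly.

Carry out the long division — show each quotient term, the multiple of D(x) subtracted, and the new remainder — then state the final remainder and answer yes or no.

Step 1: lead(−10x⁷ + 13x⁶ − 19x⁵ − 7x⁴ − 11x³ − 11x² − 2x − 5) ÷ lead(D) = −10x⁷ ÷ −2x² = 5x⁵. Subtract (5x⁵)·D = −10x⁷ + 5x⁶ − 5x⁵. Remainder: 8x⁶ − 14x⁵ − 7x⁴ − 11x³ − 11x² − 2x − 5.
Step 2: lead(8x⁶ − 14x⁵ − 7x⁴ − 11x³ − 11x² − 2x − 5) ÷ lead(D) = 8x⁶ ÷ −2x² = −4x⁴. Subtract (−4x⁴)·D = 8x⁶ − 4x⁵ + 4x⁴. Remainder: −10x⁵ − 11x⁴ − 11x³ − 11x² − 2x − 5.
Step 3: lead(−10x⁵ − 11x⁴ − 11x³ − 11x² − 2x − 5) ÷ lead(D) = −10x⁵ ÷ −2x² = 5x³. Subtract (5x³)·D = −10x⁵ + 5x⁴ − 5x³. Remainder: −16x⁴ − 6x³ − 11x² − 2x − 5.
Step 4: lead(−16x⁴ − 6x³ − 11x² − 2x − 5) ÷ lead(D) = −16x⁴ ÷ −2x² = 8x². Subtract (8x²)·D = −16x⁴ + 8x³ − 8x². Remainder: −14x³ − 3x² − 2x − 5.
Step 5: lead(−14x³ − 3x² − 2x − 5) ÷ lead(D) = −14x³ ÷ −2x² = 7x. Subtract (7x)·D = −14x³ + 7x² − 7x. Remainder: −10x² + 5x − 5.
Step 6: lead(−10x² + 5x − 5) ÷ lead(D) = −10x² ÷ −2x² = 5. Subtract (5)·D = −10x² + 5x − 5. Remainder: 0.

R(x) = 0, so D(x) is a factor of P(x). yes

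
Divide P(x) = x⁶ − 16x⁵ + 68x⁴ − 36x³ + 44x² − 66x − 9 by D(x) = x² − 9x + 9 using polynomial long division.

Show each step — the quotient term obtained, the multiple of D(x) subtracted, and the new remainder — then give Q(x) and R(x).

Q(x) = x⁴ − 7x³ − 4x² − 9x − 1; R(x) = 6x

Step 1: lead(x⁶ − 16x⁵ + 68x⁴ − 36x³ + 44x² − 66x − 9) ÷ lead(D) = x⁶ ÷ x² = x⁴. Subtract (x⁴)·D = x⁶ − 9x⁵ + 9x⁴. Remainder: −7x⁵ + 59x⁴ − 36x³ + 44x² − 66x − 9.
Step 2: lead(−7x⁵ + 59x⁴ − 36x³ + 44x² − 66x − 9) ÷ lead(D) = −7x⁵ ÷ x² = −7x³. Subtract (−7x³)·D = −7x⁵ + 63x⁴ − 63x³. Remainder: −4x⁴ + 27x³ + 44x² − 66x − 9.
Step 3: lead(−4x⁴ + 27x³ + 44x² − 66x − 9) ÷ lead(D) = −4x⁴ ÷ x² = −4x². Subtract (−4x²)·D = −4x⁴ + 36x³ − 36x². Remainder: −9x³ + 80x² − 66x − 9.
Step 4: lead(−9x³ + 80x² − 66x − 9) ÷ lead(D) = −9x³ ÷ x² = −9x. Subtract (−9x)·D = −9x³ + 81x² − 81x. Remainder: −x² + 15x − 9.
Step 5: lead(−x² + 15x − 9) ÷ lead(D) = −x² ÷ x² = −1. Subtract (−1)·D = −x² + 9x − 9. Remainder: 6x.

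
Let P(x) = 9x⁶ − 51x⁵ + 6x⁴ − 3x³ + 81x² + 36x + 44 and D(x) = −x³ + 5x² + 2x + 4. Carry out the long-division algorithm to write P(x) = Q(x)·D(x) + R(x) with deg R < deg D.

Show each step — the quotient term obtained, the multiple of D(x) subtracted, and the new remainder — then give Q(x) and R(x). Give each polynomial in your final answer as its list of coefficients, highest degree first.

Step 1: lead(9x⁶ − 51x⁵ + 6x⁴ − 3x³ + 81x² + 36x + 44) ÷ lead(D) = 9x⁶ ÷ −x³ = −9x³. Subtract (−9x³)·D = 9x⁶ − 45x⁵ − 18x⁴ − 36x³. Remainder: −6x⁵ + 24x⁴ + 33x³ + 81x² + 36x + 44.
Step 2: lead(−6x⁵ + 24x⁴ + 33x³ + 81x² + 36x + 44) ÷ lead(D) = −6x⁵ ÷ −x³ = 6x². Subtract (6x²)·D = −6x⁵ + 30x⁴ + 12x³ + 24x². Remainder: −6x⁴ + 21x³ + 57x² + 36x + 44.
Step 3: lead(−6x⁴ + 21x³ + 57x² + 36x + 44) ÷ lead(D) = −6x⁴ ÷ −x³ = 6x. Subtract (6x)·D = −6x⁴ + 30x³ + 12x² + 24x. Remainder: −9x³ + 45x² + 12x + 44.
Step 4: lead(−9x³ + 45x² + 12x + 44) ÷ lead(D) = −9x³ ÷ −x³ = 9. Subtract (9)·D = −9x³ + 45x² + 18x + 36. Remainder: −6x + 8.

Q = [-9, 6, 6, 9]; R = [-6, 8]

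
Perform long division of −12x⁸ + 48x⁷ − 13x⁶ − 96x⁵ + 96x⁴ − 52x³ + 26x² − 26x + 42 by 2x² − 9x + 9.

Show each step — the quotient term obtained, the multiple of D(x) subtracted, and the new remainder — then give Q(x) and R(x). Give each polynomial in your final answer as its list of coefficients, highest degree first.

Q = [-6, -3, 7, -3, 3, 1, 4]; R = [1, 6]

Step 1: lead(−12x⁸ + 48x⁷ − 13x⁶ − 96x⁵ + 96x⁴ − 52x³ + 26x² − 26x + 42) ÷ lead(D) = −12x⁸ ÷ 2x² = −6x⁶. Subtract (−6x⁶)·D = −12x⁸ + 54x⁷ − 54x⁶. Remainder: −6x⁷ + 41x⁶ − 96x⁵ + 96x⁴ − 52x³ + 26x² − 26x + 42.
Step 2: lead(−6x⁷ + 41x⁶ − 96x⁵ + 96x⁴ − 52x³ + 26x² − 26x + 42) ÷ lead(D) = −6x⁷ ÷ 2x² = −3x⁵. Subtract (−3x⁵)·D = −6x⁷ + 27x⁶ − 27x⁵. Remainder: 14x⁶ − 69x⁵ + 96x⁴ − 52x³ + 26x² − 26x + 42.
Step 3: lead(14x⁶ − 69x⁵ + 96x⁴ − 52x³ + 26x² − 26x + 42) ÷ lead(D) = 14x⁶ ÷ 2x² = 7x⁴. Subtract (7x⁴)·D = 14x⁶ − 63x⁵ + 63x⁴. Remainder: −6x⁵ + 33x⁴ − 52x³ + 26x² − 26x + 42.
Step 4: lead(−6x⁵ + 33x⁴ − 52x³ + 26x² − 26x + 42) ÷ lead(D) = −6x⁵ ÷ 2x² = −3x³. Subtract (−3x³)·D = −6x⁵ + 27x⁴ − 27x³. Remainder: 6x⁴ − 25x³ + 26x² − 26x + 42.
Step 5: lead(6x⁴ − 25x³ + 26x² − 26x + 42) ÷ lead(D) = 6x⁴ ÷ 2x² = 3x². Subtract (3x²)·D = 6x⁴ − 27x³ + 27x². Remainder: 2x³ − x² − 26x + 42.
Step 6: lead(2x³ − x² − 26x + 42) ÷ lead(D) = 2x³ ÷ 2x² = x. Subtract (x)·D = 2x³ − 9x² + 9x. Remainder: 8x² − 35x + 42.
Step 7: lead(8x² − 35x + 42) ÷ lead(D) = 8x² ÷ 2x² = 4. Subtract (4)·D = 8x² − 36x + 36. Remainder: x + 6.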